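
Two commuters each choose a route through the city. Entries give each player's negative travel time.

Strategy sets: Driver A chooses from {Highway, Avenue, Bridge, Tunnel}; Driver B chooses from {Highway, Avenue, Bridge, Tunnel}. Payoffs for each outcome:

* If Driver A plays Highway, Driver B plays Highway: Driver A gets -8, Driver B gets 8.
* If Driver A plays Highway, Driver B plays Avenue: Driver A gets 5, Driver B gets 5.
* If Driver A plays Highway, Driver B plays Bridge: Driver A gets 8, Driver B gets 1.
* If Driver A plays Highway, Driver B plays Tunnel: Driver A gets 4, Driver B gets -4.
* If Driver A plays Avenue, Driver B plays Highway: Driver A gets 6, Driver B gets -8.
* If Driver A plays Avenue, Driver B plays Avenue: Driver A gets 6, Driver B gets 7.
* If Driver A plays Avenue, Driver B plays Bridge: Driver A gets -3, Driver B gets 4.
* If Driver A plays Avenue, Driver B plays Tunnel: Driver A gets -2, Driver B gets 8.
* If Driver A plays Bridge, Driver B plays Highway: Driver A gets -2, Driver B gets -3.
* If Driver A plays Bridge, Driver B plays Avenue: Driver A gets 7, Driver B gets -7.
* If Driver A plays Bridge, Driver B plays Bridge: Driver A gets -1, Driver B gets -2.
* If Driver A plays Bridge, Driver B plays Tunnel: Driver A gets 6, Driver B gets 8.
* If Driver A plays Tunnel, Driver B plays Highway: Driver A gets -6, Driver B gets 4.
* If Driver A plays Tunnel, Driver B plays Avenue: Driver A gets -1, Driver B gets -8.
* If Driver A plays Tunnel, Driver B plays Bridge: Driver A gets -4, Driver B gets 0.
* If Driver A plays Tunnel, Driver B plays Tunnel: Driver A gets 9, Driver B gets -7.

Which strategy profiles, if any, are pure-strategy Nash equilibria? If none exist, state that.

There is no pure-strategy Nash equilibrium.

Driver A against Highway: payoffs -8, 6, -2, -6 → best response Avenue.
Driver A against Avenue: payoffs 5, 6, 7, -1 → best response Bridge.
Driver A against Bridge: payoffs 8, -3, -1, -4 → best response Highway.
Driver A against Tunnel: payoffs 4, -2, 6, 9 → best response Tunnel.
Driver B against Highway: payoffs 8, 5, 1, -4 → best response Highway.
Driver B against Avenue: payoffs -8, 7, 4, 8 → best response Tunnel.
Driver B against Bridge: payoffs -3, -7, -2, 8 → best response Tunnel.
Driver B against Tunnel: payoffs 4, -8, 0, -7 → best response Highway.
No profile is a mutual best response for all players.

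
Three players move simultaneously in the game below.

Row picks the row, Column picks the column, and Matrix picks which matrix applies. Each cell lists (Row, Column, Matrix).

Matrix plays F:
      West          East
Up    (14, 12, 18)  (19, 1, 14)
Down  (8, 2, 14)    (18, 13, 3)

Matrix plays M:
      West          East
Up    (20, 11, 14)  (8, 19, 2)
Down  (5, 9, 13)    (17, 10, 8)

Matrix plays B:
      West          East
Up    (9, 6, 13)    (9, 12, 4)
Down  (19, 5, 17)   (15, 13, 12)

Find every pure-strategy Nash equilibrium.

Pure-strategy Nash equilibria: (Up, West, F) and (Down, East, B)

Check each profile: it is a Nash equilibrium iff no player can strictly gain by switching unilaterally.
(Up, West, F): Row gets 14, best alternative 8; Column gets 12, best alternative 1; Matrix gets 18, best alternative 14. No profitable deviation — NE.
(Up, West, M): Column can switch to East (11 → 19). Not NE.
(Up, West, B): Row can switch to Down (9 → 19). Not NE.
(Up, East, F): Column can switch to West (1 → 12). Not NE.
(Up, East, M): Row can switch to Down (8 → 17). Not NE.
(Up, East, B): Row can switch to Down (9 → 15). Not NE.
(Down, West, F): Row can switch to Up (8 → 14). Not NE.
(Down, East, B): Row gets 15, best alternative 9; Column gets 13, best alternative 5; Matrix gets 12, best alternative 8. No profitable deviation — NE.
(The remaining 4 profiles each have a profitable deviation by the same check.)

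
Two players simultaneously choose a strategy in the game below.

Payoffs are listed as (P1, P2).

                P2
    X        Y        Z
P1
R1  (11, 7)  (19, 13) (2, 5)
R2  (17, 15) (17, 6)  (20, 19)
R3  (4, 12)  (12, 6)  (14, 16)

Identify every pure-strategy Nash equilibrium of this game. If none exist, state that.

P1 against X: payoffs 11, 17, 4 → best response R2.
P1 against Y: payoffs 19, 17, 12 → best response R1.
P1 against Z: payoffs 2, 20, 14 → best response R2.
P2 against R1: payoffs 7, 13, 5 → best response Y.
P2 against R2: payoffs 15, 6, 19 → best response Z.
P2 against R3: payoffs 12, 6, 16 → best response Z.
Mutual best responses: (R1, Y); (R2, Z).

Pure-strategy Nash equilibria: (R1, Y) and (R2, Z)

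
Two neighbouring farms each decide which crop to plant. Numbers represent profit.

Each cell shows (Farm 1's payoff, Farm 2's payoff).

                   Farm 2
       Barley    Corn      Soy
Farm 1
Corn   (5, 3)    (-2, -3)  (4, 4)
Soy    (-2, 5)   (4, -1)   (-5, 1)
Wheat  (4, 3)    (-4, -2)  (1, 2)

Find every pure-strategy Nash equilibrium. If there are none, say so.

Pure NE: (Corn, Soy)

Check each profile: it is a Nash equilibrium iff no player can strictly gain by switching unilaterally.
(Corn, Barley): Farm 2 can switch to Soy (3 → 4). Not NE.
(Corn, Corn): Farm 1 can switch to Soy (-2 → 4). Not NE.
(Corn, Soy): Farm 1 gets 4, best alternative 1; Farm 2 gets 4, best alternative 3. No profitable deviation — NE.
(Soy, Barley): Farm 1 can switch to Corn (-2 → 5). Not NE.
(Soy, Corn): Farm 2 can switch to Barley (-1 → 5). Not NE.
(Soy, Soy): Farm 1 can switch to Corn (-5 → 4). Not NE.
(Wheat, Barley): Farm 1 can switch to Corn (4 → 5). Not NE.
(The remaining 2 profiles each have a profitable deviation by the same check.)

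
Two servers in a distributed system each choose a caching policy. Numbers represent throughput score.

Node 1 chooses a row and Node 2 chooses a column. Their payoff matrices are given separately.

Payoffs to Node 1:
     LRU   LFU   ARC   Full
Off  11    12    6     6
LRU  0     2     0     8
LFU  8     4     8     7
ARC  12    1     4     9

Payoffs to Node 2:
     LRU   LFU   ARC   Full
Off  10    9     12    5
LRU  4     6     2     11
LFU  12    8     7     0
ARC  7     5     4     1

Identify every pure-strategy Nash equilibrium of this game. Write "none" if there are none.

The unique pure-strategy Nash equilibrium is (ARC, LRU).

Node 1 against LRU: payoffs 11, 0, 8, 12 → best response ARC.
Node 1 against LFU: payoffs 12, 2, 4, 1 → best response Off.
Node 1 against ARC: payoffs 6, 0, 8, 4 → best response LFU.
Node 1 against Full: payoffs 6, 8, 7, 9 → best response ARC.
Node 2 against Off: payoffs 10, 9, 12, 5 → best response ARC.
Node 2 against LRU: payoffs 4, 6, 2, 11 → best response Full.
Node 2 against LFU: payoffs 12, 8, 7, 0 → best response LRU.
Node 2 against ARC: payoffs 7, 5, 4, 1 → best response LRU.
Mutual best responses: (ARC, LRU).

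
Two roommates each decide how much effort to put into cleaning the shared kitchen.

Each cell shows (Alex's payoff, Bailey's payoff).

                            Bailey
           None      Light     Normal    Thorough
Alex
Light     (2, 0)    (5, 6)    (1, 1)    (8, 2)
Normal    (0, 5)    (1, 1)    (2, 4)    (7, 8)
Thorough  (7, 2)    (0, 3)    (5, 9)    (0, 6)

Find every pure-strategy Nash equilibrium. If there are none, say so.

Pure-strategy Nash equilibria: (Light, Light) and (Thorough, Normal)

(Light, None): Alex can switch to Thorough (2 → 7). Not NE.
(Light, Light): Alex gets 5, best alternative 1; Bailey gets 6, best alternative 2. No profitable deviation — NE.
(Light, Normal): Alex can switch to Normal (1 → 2). Not NE.
(Light, Thorough): Bailey can switch to Light (2 → 6). Not NE.
(Normal, None): Alex can switch to Light (0 → 2). Not NE.
(Normal, Light): Alex can switch to Light (1 → 5). Not NE.
(Normal, Normal): Alex can switch to Thorough (2 → 5). Not NE.
(Normal, Thorough): Alex can switch to Light (7 → 8). Not NE.
(Thorough, None): Bailey can switch to Light (2 → 3). Not NE.
(Thorough, Light): Alex can switch to Light (0 → 5). Not NE.
(Thorough, Normal): Alex gets 5, best alternative 2; Bailey gets 9, best alternative 6. No profitable deviation — NE.
(Thorough, Thorough): Alex can switch to Light (0 → 8). Not NE.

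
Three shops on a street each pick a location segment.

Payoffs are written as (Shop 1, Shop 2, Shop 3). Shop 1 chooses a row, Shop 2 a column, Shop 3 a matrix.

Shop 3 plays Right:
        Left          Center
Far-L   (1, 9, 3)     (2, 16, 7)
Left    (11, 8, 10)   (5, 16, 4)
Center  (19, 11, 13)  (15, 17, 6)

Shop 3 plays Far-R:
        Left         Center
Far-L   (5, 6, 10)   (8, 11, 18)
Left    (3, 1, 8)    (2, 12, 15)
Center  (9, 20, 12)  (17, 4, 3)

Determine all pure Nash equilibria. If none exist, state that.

Pure NE: (Center, Center, Right)

For each strategy profile, look for a profitable unilateral deviation.
(Far-L, Left, Right): Shop 1 can switch to Left (1 → 11). Not NE.
(Far-L, Left, Far-R): Shop 1 can switch to Center (5 → 9). Not NE.
(Far-L, Center, Right): Shop 1 can switch to Left (2 → 5). Not NE.
(Far-L, Center, Far-R): Shop 1 can switch to Center (8 → 17). Not NE.
(Left, Left, Right): Shop 1 can switch to Center (11 → 19). Not NE.
(Left, Left, Far-R): Shop 1 can switch to Far-L (3 → 5). Not NE.
(Left, Center, Right): Shop 1 can switch to Center (5 → 15). Not NE.
(Left, Center, Far-R): Shop 1 can switch to Far-L (2 → 8). Not NE.
(Center, Left, Right): Shop 2 can switch to Center (11 → 17). Not NE.
(Center, Left, Far-R): Shop 3 can switch to Right (12 → 13). Not NE.
(Center, Center, Right): Shop 1 gets 15, best alternative 5; Shop 2 gets 17, best alternative 11; Shop 3 gets 6, best alternative 3. No profitable deviation — NE.
(Center, Center, Far-R): Shop 2 can switch to Left (4 → 20). Not NE.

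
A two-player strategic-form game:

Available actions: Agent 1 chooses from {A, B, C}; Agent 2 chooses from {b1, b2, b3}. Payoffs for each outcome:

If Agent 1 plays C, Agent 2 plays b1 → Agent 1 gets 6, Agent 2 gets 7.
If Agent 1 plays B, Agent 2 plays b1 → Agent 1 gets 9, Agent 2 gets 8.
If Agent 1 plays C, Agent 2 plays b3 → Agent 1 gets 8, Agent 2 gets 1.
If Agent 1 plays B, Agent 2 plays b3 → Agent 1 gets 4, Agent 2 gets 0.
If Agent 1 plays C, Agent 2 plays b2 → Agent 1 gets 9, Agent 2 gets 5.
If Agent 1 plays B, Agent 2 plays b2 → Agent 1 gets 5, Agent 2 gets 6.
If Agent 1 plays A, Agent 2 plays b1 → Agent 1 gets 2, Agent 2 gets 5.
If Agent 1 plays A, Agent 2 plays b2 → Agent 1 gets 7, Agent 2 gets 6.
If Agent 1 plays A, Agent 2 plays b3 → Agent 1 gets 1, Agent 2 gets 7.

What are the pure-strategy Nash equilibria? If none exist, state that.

(A, b1): Agent 1 can switch to B (2 → 9). Not NE.
(A, b2): Agent 1 can switch to C (7 → 9). Not NE.
(A, b3): Agent 1 can switch to B (1 → 4). Not NE.
(B, b1): Agent 1 gets 9, best alternative 6; Agent 2 gets 8, best alternative 6. No profitable deviation — NE.
(B, b2): Agent 1 can switch to A (5 → 7). Not NE.
(B, b3): Agent 1 can switch to C (4 → 8). Not NE.
(C, b1): Agent 1 can switch to B (6 → 9). Not NE.
(C, b2): Agent 2 can switch to b1 (5 → 7). Not NE.
(C, b3): Agent 2 can switch to b1 (1 → 7). Not NE.

The unique pure-strategy Nash equilibrium is (B, b1).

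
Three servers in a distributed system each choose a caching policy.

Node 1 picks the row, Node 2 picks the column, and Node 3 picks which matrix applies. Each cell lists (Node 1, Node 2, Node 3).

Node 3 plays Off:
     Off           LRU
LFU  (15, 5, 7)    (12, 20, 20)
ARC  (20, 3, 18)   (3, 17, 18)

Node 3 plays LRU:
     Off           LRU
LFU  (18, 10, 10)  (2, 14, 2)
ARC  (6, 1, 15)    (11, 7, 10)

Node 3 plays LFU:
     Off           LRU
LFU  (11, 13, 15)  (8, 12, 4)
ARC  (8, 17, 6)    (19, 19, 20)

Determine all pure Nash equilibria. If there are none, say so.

(LFU, Off, LFU) and (LFU, LRU, Off) and (ARC, LRU, LFU)

Node 1 against (Off, Off): payoffs 15, 20 → best response ARC.
Node 1 against (Off, LRU): payoffs 18, 6 → best response LFU.
Node 1 against (Off, LFU): payoffs 11, 8 → best response LFU.
Node 1 against (LRU, Off): payoffs 12, 3 → best response LFU.
Node 1 against (LRU, LRU): payoffs 2, 11 → best response ARC.
Node 1 against (LRU, LFU): payoffs 8, 19 → best response ARC.
Node 2 against (LFU, Off): payoffs 5, 20 → best response LRU.
Node 2 against (LFU, LRU): payoffs 10, 14 → best response LRU.
Node 2 against (LFU, LFU): payoffs 13, 12 → best response Off.
Node 2 against (ARC, Off): payoffs 3, 17 → best response LRU.
Node 2 against (ARC, LRU): payoffs 1, 7 → best response LRU.
Node 2 against (ARC, LFU): payoffs 17, 19 → best response LRU.
Node 3 against (LFU, Off): payoffs 7, 10, 15 → best response LFU.
Node 3 against (LFU, LRU): payoffs 20, 2, 4 → best response Off.
Node 3 against (ARC, Off): payoffs 18, 15, 6 → best response Off.
Node 3 against (ARC, LRU): payoffs 18, 10, 20 → best response LFU.
Mutual best responses: (LFU, Off, LFU); (LFU, LRU, Off); (ARC, LRU, LFU).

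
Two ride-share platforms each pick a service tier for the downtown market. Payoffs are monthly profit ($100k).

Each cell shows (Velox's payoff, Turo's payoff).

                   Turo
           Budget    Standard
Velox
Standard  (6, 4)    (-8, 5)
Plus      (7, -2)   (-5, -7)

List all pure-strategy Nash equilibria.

Velox against Budget: payoffs 6, 7 → best response Plus.
Velox against Standard: payoffs -8, -5 → best response Plus.
Turo against Standard: payoffs 4, 5 → best response Standard.
Turo against Plus: payoffs -2, -7 → best response Budget.
Mutual best responses: (Plus, Budget).

(Plus, Budget)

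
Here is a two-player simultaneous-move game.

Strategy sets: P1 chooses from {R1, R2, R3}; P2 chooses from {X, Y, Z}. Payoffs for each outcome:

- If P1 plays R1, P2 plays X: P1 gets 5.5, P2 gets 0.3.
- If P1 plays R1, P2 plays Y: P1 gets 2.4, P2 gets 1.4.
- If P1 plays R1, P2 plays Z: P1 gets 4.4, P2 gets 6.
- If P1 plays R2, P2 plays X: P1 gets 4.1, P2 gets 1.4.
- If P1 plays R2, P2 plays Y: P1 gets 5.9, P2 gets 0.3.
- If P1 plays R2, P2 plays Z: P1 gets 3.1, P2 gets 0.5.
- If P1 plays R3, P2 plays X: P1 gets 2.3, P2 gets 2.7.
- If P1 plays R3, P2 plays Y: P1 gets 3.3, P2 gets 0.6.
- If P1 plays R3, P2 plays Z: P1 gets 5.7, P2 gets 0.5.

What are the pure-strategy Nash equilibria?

This game has no pure Nash equilibrium.

(R1, X): P2 can switch to Y (0.3 → 1.4). Not NE.
(R1, Y): P1 can switch to R2 (2.4 → 5.9). Not NE.
(R1, Z): P1 can switch to R3 (4.4 → 5.7). Not NE.
(R2, X): P1 can switch to R1 (4.1 → 5.5). Not NE.
(R2, Y): P2 can switch to X (0.3 → 1.4). Not NE.
(R2, Z): P1 can switch to R1 (3.1 → 4.4). Not NE.
(R3, X): P1 can switch to R1 (2.3 → 5.5). Not NE.
(R3, Y): P1 can switch to R2 (3.3 → 5.9). Not NE.
(The remaining 1 profile has a profitable deviation by the same check.)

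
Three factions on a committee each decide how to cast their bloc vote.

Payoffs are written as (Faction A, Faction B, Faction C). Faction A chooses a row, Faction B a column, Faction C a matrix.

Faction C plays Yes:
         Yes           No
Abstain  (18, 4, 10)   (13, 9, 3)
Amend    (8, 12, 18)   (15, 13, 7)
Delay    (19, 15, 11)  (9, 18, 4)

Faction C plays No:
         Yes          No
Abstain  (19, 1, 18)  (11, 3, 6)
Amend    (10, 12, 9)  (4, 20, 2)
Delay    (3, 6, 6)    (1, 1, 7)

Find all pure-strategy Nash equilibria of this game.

(Abstain, Yes, Yes): Faction A can switch to Delay (18 → 19). Not NE.
(Abstain, Yes, No): Faction B can switch to No (1 → 3). Not NE.
(Abstain, No, Yes): Faction A can switch to Amend (13 → 15). Not NE.
(Abstain, No, No): Faction A gets 11, best alternative 4; Faction B gets 3, best alternative 1; Faction C gets 6, best alternative 3. No profitable deviation — NE.
(Amend, Yes, Yes): Faction A can switch to Abstain (8 → 18). Not NE.
(Amend, Yes, No): Faction A can switch to Abstain (10 → 19). Not NE.
(Amend, No, Yes): Faction A gets 15, best alternative 13; Faction B gets 13, best alternative 12; Faction C gets 7, best alternative 2. No profitable deviation — NE.
(Amend, No, No): Faction A can switch to Abstain (4 → 11). Not NE.
(Delay, Yes, Yes): Faction B can switch to No (15 → 18). Not NE.
(Delay, Yes, No): Faction A can switch to Abstain (3 → 19). Not NE.
(Delay, No, Yes): Faction A can switch to Abstain (9 → 13). Not NE.
(Delay, No, No): Faction A can switch to Abstain (1 → 11). Not NE.

The pure Nash equilibria are (Abstain, No, No), (Amend, No, Yes).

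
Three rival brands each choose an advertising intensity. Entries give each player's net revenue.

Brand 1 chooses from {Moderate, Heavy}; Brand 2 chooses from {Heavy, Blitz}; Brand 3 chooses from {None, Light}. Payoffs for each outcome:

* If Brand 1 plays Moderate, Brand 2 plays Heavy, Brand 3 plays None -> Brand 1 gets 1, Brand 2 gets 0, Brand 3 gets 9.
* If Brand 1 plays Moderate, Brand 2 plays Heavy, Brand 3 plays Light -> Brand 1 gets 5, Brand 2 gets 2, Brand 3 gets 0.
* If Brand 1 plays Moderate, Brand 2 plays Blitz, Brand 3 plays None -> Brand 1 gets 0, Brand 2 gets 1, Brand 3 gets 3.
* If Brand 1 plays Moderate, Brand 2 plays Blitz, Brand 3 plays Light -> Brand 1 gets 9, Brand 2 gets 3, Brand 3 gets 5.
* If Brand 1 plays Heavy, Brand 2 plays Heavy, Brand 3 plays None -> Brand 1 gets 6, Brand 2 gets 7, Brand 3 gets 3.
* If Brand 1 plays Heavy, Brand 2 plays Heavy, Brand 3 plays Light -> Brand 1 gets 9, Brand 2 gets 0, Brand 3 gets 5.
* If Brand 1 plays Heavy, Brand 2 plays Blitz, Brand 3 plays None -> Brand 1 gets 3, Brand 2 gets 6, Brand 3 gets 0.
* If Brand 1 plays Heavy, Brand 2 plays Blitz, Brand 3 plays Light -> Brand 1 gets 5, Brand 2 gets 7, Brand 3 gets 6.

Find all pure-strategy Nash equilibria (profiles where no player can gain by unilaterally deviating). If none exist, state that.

Mark each player's best response to every combination of opponents' strategies; a profile where every player is best-responding is a pure Nash equilibrium.
Brand 1 against (Heavy, None): payoffs 1, 6 → best response Heavy.
Brand 1 against (Heavy, Light): payoffs 5, 9 → best response Heavy.
Brand 1 against (Blitz, None): payoffs 0, 3 → best response Heavy.
Brand 1 against (Blitz, Light): payoffs 9, 5 → best response Moderate.
Brand 2 against (Moderate, None): payoffs 0, 1 → best response Blitz.
Brand 2 against (Moderate, Light): payoffs 2, 3 → best response Blitz.
Brand 2 against (Heavy, None): payoffs 7, 6 → best response Heavy.
Brand 2 against (Heavy, Light): payoffs 0, 7 → best response Blitz.
Brand 3 against (Moderate, Heavy): payoffs 9, 0 → best response None.
Brand 3 against (Moderate, Blitz): payoffs 3, 5 → best response Light.
Brand 3 against (Heavy, Heavy): payoffs 3, 5 → best response Light.
Brand 3 against (Heavy, Blitz): payoffs 0, 6 → best response Light.
Mutual best responses: (Moderate, Blitz, Light).

Pure NE: (Moderate, Blitz, Light)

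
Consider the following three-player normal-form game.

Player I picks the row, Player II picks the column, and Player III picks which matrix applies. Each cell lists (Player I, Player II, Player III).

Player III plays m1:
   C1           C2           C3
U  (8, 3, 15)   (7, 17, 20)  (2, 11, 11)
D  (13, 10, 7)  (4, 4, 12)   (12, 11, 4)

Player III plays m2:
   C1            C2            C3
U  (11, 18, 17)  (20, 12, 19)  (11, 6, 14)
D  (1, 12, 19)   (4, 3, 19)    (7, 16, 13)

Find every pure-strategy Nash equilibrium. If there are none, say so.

Check each profile: it is a Nash equilibrium iff no player can strictly gain by switching unilaterally.
(U, C1, m1): Player I can switch to D (8 → 13). Not NE.
(U, C1, m2): Player I gets 11, best alternative 1; Player II gets 18, best alternative 12; Player III gets 17, best alternative 15. No profitable deviation — NE.
(U, C2, m1): Player I gets 7, best alternative 4; Player II gets 17, best alternative 11; Player III gets 20, best alternative 19. No profitable deviation — NE.
(U, C2, m2): Player II can switch to C1 (12 → 18). Not NE.
(U, C3, m1): Player I can switch to D (2 → 12). Not NE.
(U, C3, m2): Player II can switch to C1 (6 → 18). Not NE.
(D, C1, m1): Player II can switch to C3 (10 → 11). Not NE.
(D, C1, m2): Player I can switch to U (1 → 11). Not NE.
(D, C2, m1): Player I can switch to U (4 → 7). Not NE.
(D, C2, m2): Player I can switch to U (4 → 20). Not NE.
(The remaining 2 profiles each have a profitable deviation by the same check.)

Pure-strategy Nash equilibria: (U, C1, m2) and (U, C2, m1)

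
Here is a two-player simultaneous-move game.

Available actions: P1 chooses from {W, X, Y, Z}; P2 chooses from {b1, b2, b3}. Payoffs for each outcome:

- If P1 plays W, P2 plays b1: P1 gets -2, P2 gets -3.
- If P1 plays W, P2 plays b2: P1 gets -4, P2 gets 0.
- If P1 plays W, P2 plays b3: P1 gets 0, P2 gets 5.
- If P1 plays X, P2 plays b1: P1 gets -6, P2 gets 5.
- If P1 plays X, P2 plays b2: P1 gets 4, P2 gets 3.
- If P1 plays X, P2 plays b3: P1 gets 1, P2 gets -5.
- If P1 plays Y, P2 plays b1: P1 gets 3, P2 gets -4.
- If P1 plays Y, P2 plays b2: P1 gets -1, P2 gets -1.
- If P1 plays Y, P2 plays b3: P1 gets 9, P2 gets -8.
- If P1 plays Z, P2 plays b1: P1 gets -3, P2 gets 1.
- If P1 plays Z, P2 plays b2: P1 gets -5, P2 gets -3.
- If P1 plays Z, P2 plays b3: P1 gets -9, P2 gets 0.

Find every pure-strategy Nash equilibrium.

There is no pure-strategy Nash equilibrium.

Check each profile: it is a Nash equilibrium iff no player can strictly gain by switching unilaterally.
(W, b1): P1 can switch to Y (-2 → 3). Not NE.
(W, b2): P1 can switch to X (-4 → 4). Not NE.
(W, b3): P1 can switch to X (0 → 1). Not NE.
(X, b1): P1 can switch to W (-6 → -2). Not NE.
(X, b2): P2 can switch to b1 (3 → 5). Not NE.
(X, b3): P1 can switch to Y (1 → 9). Not NE.
(Y, b1): P2 can switch to b2 (-4 → -1). Not NE.
(Y, b2): P1 can switch to X (-1 → 4). Not NE.
(The remaining 4 profiles each have a profitable deviation by the same check.)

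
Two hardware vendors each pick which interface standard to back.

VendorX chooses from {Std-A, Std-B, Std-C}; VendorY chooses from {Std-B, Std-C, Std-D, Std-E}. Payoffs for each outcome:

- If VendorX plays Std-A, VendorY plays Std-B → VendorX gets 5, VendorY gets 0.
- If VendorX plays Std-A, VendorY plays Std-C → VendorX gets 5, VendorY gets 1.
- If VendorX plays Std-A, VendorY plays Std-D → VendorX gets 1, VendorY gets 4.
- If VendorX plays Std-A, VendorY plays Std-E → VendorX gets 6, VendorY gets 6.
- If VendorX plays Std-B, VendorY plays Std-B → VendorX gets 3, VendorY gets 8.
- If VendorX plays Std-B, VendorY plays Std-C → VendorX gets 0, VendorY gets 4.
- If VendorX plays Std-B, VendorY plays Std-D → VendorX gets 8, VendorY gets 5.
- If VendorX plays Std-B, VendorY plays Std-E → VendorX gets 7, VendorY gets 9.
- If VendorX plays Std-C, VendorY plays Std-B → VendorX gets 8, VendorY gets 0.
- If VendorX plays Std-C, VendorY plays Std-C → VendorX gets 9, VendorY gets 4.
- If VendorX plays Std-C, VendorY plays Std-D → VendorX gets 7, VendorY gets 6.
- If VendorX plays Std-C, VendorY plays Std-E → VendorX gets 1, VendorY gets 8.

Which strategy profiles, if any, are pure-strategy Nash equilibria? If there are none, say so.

Mark each player's best response to every combination of opponents' strategies; a profile where every player is best-responding is a pure Nash equilibrium.
VendorX against Std-B: payoffs 5, 3, 8 → best response Std-C.
VendorX against Std-C: payoffs 5, 0, 9 → best response Std-C.
VendorX against Std-D: payoffs 1, 8, 7 → best response Std-B.
VendorX against Std-E: payoffs 6, 7, 1 → best response Std-B.
VendorY against Std-A: payoffs 0, 1, 4, 6 → best response Std-E.
VendorY against Std-B: payoffs 8, 4, 5, 9 → best response Std-E.
VendorY against Std-C: payoffs 0, 4, 6, 8 → best response Std-E.
Mutual best responses: (Std-B, Std-E).

The unique pure-strategy Nash equilibrium is (Std-B, Std-E).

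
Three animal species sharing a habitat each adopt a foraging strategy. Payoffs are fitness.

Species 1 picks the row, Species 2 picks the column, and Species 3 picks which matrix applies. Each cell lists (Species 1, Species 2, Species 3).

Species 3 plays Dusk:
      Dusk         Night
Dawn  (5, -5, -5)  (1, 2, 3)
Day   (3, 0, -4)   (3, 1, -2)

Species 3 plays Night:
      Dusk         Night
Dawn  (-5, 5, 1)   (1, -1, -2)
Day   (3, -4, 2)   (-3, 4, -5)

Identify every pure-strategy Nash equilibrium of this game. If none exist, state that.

(Day, Night, Dusk)

Species 1 against (Dusk, Dusk): payoffs 5, 3 → best response Dawn.
Species 1 against (Dusk, Night): payoffs -5, 3 → best response Day.
Species 1 against (Night, Dusk): payoffs 1, 3 → best response Day.
Species 1 against (Night, Night): payoffs 1, -3 → best response Dawn.
Species 2 against (Dawn, Dusk): payoffs -5, 2 → best response Night.
Species 2 against (Dawn, Night): payoffs 5, -1 → best response Dusk.
Species 2 against (Day, Dusk): payoffs 0, 1 → best response Night.
Species 2 against (Day, Night): payoffs -4, 4 → best response Night.
Species 3 against (Dawn, Dusk): payoffs -5, 1 → best response Night.
Species 3 against (Dawn, Night): payoffs 3, -2 → best response Dusk.
Species 3 against (Day, Dusk): payoffs -4, 2 → best response Night.
Species 3 against (Day, Night): payoffs -2, -5 → best response Dusk.
Mutual best responses: (Day, Night, Dusk).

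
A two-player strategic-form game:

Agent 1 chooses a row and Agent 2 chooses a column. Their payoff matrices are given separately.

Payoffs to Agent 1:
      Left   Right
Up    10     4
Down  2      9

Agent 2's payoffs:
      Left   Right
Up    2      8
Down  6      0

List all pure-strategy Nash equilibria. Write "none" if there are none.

Agent 1 against Left: payoffs 10, 2 → best response Up.
Agent 1 against Right: payoffs 4, 9 → best response Down.
Agent 2 against Up: payoffs 2, 8 → best response Right.
Agent 2 against Down: payoffs 6, 0 → best response Left.
No profile is a mutual best response for all players.

There is no pure-strategy Nash equilibrium.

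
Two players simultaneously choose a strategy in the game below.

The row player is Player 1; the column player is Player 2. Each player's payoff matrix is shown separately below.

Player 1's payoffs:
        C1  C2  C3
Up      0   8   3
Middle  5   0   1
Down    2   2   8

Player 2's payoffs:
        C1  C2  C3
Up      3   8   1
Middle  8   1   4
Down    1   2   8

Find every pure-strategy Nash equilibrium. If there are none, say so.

(Up, C1): Player 1 can switch to Middle (0 → 5). Not NE.
(Up, C2): Player 1 gets 8, best alternative 2; Player 2 gets 8, best alternative 3. No profitable deviation — NE.
(Up, C3): Player 1 can switch to Down (3 → 8). Not NE.
(Middle, C1): Player 1 gets 5, best alternative 2; Player 2 gets 8, best alternative 4. No profitable deviation — NE.
(Middle, C2): Player 1 can switch to Up (0 → 8). Not NE.
(Middle, C3): Player 1 can switch to Up (1 → 3). Not NE.
(Down, C1): Player 1 can switch to Middle (2 → 5). Not NE.
(Down, C2): Player 1 can switch to Up (2 → 8). Not NE.
(Down, C3): Player 1 gets 8, best alternative 3; Player 2 gets 8, best alternative 2. No profitable deviation — NE.

Pure-strategy Nash equilibria: (Up, C2) and (Middle, C1) and (Down, C3)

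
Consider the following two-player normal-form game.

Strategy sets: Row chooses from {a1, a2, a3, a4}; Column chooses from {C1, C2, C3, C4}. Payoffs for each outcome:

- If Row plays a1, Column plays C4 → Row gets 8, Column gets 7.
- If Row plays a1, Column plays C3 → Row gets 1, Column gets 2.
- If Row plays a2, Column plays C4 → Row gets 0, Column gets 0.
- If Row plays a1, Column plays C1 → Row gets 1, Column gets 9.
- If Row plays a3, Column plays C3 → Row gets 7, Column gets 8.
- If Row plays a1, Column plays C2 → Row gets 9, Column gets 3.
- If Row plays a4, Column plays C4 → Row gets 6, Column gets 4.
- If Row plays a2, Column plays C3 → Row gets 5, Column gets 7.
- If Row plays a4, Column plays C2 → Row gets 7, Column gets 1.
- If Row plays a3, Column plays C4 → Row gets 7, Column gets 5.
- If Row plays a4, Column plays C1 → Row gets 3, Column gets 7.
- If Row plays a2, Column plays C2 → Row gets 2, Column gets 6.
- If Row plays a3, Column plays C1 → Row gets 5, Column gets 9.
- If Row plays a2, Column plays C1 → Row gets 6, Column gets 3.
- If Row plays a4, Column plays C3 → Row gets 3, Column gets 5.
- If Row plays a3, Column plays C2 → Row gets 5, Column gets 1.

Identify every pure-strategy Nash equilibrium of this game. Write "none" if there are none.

Check each profile: it is a Nash equilibrium iff no player can strictly gain by switching unilaterally.
(a1, C1): Row can switch to a2 (1 → 6). Not NE.
(a1, C2): Column can switch to C1 (3 → 9). Not NE.
(a1, C3): Row can switch to a2 (1 → 5). Not NE.
(a1, C4): Column can switch to C1 (7 → 9). Not NE.
(a2, C1): Column can switch to C2 (3 → 6). Not NE.
(a2, C2): Row can switch to a1 (2 → 9). Not NE.
(a2, C3): Row can switch to a3 (5 → 7). Not NE.
(a2, C4): Row can switch to a1 (0 → 8). Not NE.
(a3, C1): Row can switch to a2 (5 → 6). Not NE.
(a3, C2): Row can switch to a1 (5 → 9). Not NE.
(The remaining 6 profiles each have a profitable deviation by the same check.)

This game has no pure Nash equilibrium.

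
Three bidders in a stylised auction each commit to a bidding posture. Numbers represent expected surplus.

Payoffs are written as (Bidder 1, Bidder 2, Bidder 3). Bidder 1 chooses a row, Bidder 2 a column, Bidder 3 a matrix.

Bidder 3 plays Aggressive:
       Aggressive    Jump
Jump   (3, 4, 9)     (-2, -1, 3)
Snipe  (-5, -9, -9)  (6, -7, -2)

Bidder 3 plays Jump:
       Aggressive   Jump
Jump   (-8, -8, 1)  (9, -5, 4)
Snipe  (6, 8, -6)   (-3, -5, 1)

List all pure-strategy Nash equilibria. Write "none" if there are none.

Pure-strategy Nash equilibria: (Jump, Aggressive, Aggressive); (Jump, Jump, Jump); (Snipe, Aggressive, Jump)

For each player, find the best response to each opponent profile; mutual best responses are the pure NE.
Bidder 1 against (Aggressive, Aggressive): payoffs 3, -5 → best response Jump.
Bidder 1 against (Aggressive, Jump): payoffs -8, 6 → best response Snipe.
Bidder 1 against (Jump, Aggressive): payoffs -2, 6 → best response Snipe.
Bidder 1 against (Jump, Jump): payoffs 9, -3 → best response Jump.
Bidder 2 against (Jump, Aggressive): payoffs 4, -1 → best response Aggressive.
Bidder 2 against (Jump, Jump): payoffs -8, -5 → best response Jump.
Bidder 2 against (Snipe, Aggressive): payoffs -9, -7 → best response Jump.
Bidder 2 against (Snipe, Jump): payoffs 8, -5 → best response Aggressive.
Bidder 3 against (Jump, Aggressive): payoffs 9, 1 → best response Aggressive.
Bidder 3 against (Jump, Jump): payoffs 3, 4 → best response Jump.
Bidder 3 against (Snipe, Aggressive): payoffs -9, -6 → best response Jump.
Bidder 3 against (Snipe, Jump): payoffs -2, 1 → best response Jump.
Mutual best responses: (Jump, Aggressive, Aggressive); (Jump, Jump, Jump); (Snipe, Aggressive, Jump).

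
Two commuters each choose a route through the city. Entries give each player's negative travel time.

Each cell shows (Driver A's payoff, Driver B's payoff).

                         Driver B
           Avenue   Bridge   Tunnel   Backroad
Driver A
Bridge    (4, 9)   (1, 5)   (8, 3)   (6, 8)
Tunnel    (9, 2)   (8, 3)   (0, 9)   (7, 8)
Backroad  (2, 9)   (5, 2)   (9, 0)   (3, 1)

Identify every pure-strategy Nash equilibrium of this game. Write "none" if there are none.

There is no pure-strategy Nash equilibrium.

(Bridge, Avenue): Driver A can switch to Tunnel (4 → 9). Not NE.
(Bridge, Bridge): Driver A can switch to Tunnel (1 → 8). Not NE.
(Bridge, Tunnel): Driver A can switch to Backroad (8 → 9). Not NE.
(Bridge, Backroad): Driver A can switch to Tunnel (6 → 7). Not NE.
(Tunnel, Avenue): Driver B can switch to Bridge (2 → 3). Not NE.
(Tunnel, Bridge): Driver B can switch to Tunnel (3 → 9). Not NE.
(Tunnel, Tunnel): Driver A can switch to Bridge (0 → 8). Not NE.
(Tunnel, Backroad): Driver B can switch to Tunnel (8 → 9). Not NE.
(Backroad, Avenue): Driver A can switch to Bridge (2 → 4). Not NE.
(Backroad, Bridge): Driver A can switch to Tunnel (5 → 8). Not NE.
(The remaining 2 profiles each have a profitable deviation by the same check.)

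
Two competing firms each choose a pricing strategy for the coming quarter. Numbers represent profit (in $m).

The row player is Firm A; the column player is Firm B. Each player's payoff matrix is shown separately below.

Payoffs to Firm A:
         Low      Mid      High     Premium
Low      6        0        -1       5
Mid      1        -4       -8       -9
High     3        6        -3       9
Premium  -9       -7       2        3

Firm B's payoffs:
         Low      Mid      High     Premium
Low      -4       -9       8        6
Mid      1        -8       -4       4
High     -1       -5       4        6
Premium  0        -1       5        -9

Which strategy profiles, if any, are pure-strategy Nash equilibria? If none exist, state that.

For each strategy profile, look for a profitable unilateral deviation.
(Low, Low): Firm B can switch to High (-4 → 8). Not NE.
(Low, Mid): Firm A can switch to High (0 → 6). Not NE.
(Low, High): Firm A can switch to Premium (-1 → 2). Not NE.
(Low, Premium): Firm A can switch to High (5 → 9). Not NE.
(Mid, Low): Firm A can switch to Low (1 → 6). Not NE.
(Mid, Mid): Firm A can switch to Low (-4 → 0). Not NE.
(High, Premium): Firm A gets 9, best alternative 5; Firm B gets 6, best alternative 4. No profitable deviation — NE.
(Premium, High): Firm A gets 2, best alternative -1; Firm B gets 5, best alternative 0. No profitable deviation — NE.
(The remaining 8 profiles each have a profitable deviation by the same check.)

(High, Premium), (Premium, High)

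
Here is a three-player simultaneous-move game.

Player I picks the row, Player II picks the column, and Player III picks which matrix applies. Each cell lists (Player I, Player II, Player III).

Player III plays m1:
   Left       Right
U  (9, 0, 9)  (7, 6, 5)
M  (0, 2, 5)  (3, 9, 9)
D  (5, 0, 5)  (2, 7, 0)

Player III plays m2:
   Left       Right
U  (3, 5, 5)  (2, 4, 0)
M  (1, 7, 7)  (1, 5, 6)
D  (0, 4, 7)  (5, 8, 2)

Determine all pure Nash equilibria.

(U, Right, m1), (D, Right, m2)

Player I against (Left, m1): payoffs 9, 0, 5 → best response U.
Player I against (Left, m2): payoffs 3, 1, 0 → best response U.
Player I against (Right, m1): payoffs 7, 3, 2 → best response U.
Player I against (Right, m2): payoffs 2, 1, 5 → best response D.
Player II against (U, m1): payoffs 0, 6 → best response Right.
Player II against (U, m2): payoffs 5, 4 → best response Left.
Player II against (M, m1): payoffs 2, 9 → best response Right.
Player II against (M, m2): payoffs 7, 5 → best response Left.
Player II against (D, m1): payoffs 0, 7 → best response Right.
Player II against (D, m2): payoffs 4, 8 → best response Right.
Player III against (U, Left): payoffs 9, 5 → best response m1.
Player III against (U, Right): payoffs 5, 0 → best response m1.
Player III against (M, Left): payoffs 5, 7 → best response m2.
Player III against (M, Right): payoffs 9, 6 → best response m1.
Player III against (D, Left): payoffs 5, 7 → best response m2.
Player III against (D, Right): payoffs 0, 2 → best response m2.
Mutual best responses: (U, Right, m1); (D, Right, m2).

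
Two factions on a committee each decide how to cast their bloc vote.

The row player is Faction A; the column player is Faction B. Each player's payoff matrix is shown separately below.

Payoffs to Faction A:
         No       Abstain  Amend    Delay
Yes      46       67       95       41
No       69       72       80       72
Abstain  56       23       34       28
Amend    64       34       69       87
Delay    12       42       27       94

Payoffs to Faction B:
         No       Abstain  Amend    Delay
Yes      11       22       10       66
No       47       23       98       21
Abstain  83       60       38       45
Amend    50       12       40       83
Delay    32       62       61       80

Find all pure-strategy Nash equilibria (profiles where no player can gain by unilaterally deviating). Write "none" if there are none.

Check each profile: it is a Nash equilibrium iff no player can strictly gain by switching unilaterally.
(Yes, No): Faction A can switch to No (46 → 69). Not NE.
(Yes, Abstain): Faction A can switch to No (67 → 72). Not NE.
(Yes, Amend): Faction B can switch to No (10 → 11). Not NE.
(Yes, Delay): Faction A can switch to No (41 → 72). Not NE.
(No, No): Faction B can switch to Amend (47 → 98). Not NE.
(No, Abstain): Faction B can switch to No (23 → 47). Not NE.
(No, Amend): Faction A can switch to Yes (80 → 95). Not NE.
(No, Delay): Faction A can switch to Amend (72 → 87). Not NE.
(Abstain, No): Faction A can switch to No (56 → 69). Not NE.
(Abstain, Abstain): Faction A can switch to Yes (23 → 67). Not NE.
(Delay, Delay): Faction A gets 94, best alternative 87; Faction B gets 80, best alternative 62. No profitable deviation — NE.
(The remaining 9 profiles each have a profitable deviation by the same check.)

(Delay, Delay)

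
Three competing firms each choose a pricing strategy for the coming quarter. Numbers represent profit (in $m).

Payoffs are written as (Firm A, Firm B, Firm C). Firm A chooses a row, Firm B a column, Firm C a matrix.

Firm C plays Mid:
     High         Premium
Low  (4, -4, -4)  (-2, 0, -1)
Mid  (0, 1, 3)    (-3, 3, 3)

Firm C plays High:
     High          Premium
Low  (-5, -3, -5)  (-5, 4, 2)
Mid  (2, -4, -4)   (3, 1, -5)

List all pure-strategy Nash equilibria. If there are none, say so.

No pure-strategy Nash equilibrium.

Firm A against (High, Mid): payoffs 4, 0 → best response Low.
Firm A against (High, High): payoffs -5, 2 → best response Mid.
Firm A against (Premium, Mid): payoffs -2, -3 → best response Low.
Firm A against (Premium, High): payoffs -5, 3 → best response Mid.
Firm B against (Low, Mid): payoffs -4, 0 → best response Premium.
Firm B against (Low, High): payoffs -3, 4 → best response Premium.
Firm B against (Mid, Mid): payoffs 1, 3 → best response Premium.
Firm B against (Mid, High): payoffs -4, 1 → best response Premium.
Firm C against (Low, High): payoffs -4, -5 → best response Mid.
Firm C against (Low, Premium): payoffs -1, 2 → best response High.
Firm C against (Mid, High): payoffs 3, -4 → best response Mid.
Firm C against (Mid, Premium): payoffs 3, -5 → best response Mid.
No profile is a mutual best response for all players.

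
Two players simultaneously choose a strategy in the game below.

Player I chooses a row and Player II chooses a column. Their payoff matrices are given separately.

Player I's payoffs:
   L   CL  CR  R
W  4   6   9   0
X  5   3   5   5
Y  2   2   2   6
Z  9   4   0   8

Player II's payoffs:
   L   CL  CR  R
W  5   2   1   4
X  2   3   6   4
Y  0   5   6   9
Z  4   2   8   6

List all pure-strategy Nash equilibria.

none

(W, L): Player I can switch to X (4 → 5). Not NE.
(W, CL): Player II can switch to L (2 → 5). Not NE.
(W, CR): Player II can switch to L (1 → 5). Not NE.
(W, R): Player I can switch to X (0 → 5). Not NE.
(X, L): Player I can switch to Z (5 → 9). Not NE.
(X, CL): Player I can switch to W (3 → 6). Not NE.
(X, CR): Player I can switch to W (5 → 9). Not NE.
(X, R): Player I can switch to Y (5 → 6). Not NE.
(Y, L): Player I can switch to W (2 → 4). Not NE.
(Y, CL): Player I can switch to W (2 → 6). Not NE.
(Y, CR): Player I can switch to W (2 → 9). Not NE.
(Y, R): Player I can switch to Z (6 → 8). Not NE.
(The remaining 4 profiles each have a profitable deviation by the same check.)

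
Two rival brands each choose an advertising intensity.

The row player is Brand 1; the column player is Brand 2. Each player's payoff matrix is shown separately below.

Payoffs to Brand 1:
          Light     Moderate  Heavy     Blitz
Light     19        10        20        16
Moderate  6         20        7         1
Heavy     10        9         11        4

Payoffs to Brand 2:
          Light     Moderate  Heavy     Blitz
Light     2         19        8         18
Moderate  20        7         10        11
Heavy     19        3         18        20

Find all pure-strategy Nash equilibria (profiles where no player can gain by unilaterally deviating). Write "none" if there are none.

There is no pure-strategy Nash equilibrium.

Mark each player's best response to every combination of opponents' strategies; a profile where every player is best-responding is a pure Nash equilibrium.
Brand 1 against Light: payoffs 19, 6, 10 → best response Light.
Brand 1 against Moderate: payoffs 10, 20, 9 → best response Moderate.
Brand 1 against Heavy: payoffs 20, 7, 11 → best response Light.
Brand 1 against Blitz: payoffs 16, 1, 4 → best response Light.
Brand 2 against Light: payoffs 2, 19, 8, 18 → best response Moderate.
Brand 2 against Moderate: payoffs 20, 7, 10, 11 → best response Light.
Brand 2 against Heavy: payoffs 19, 3, 18, 20 → best response Blitz.
No profile is a mutual best response for all players.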